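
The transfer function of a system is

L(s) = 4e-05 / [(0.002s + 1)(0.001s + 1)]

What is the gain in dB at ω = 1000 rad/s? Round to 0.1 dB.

-98.0 dB

At ω = 1000 rad/s:
pole (1 + j1000·0.002) = 1 + j2 → |·| ≈ 2.2361, ∠ ≈ 63.43°
pole (1 + j1000·0.001) = 1 + j1 → |·| ≈ 1.4142, ∠ ≈ 45.00°
|L| = 4e-05 · 1 / (2.2361 · 1.4142) ≈ 1.2649e-05
Gain = 20 log₁₀(1.2649e-05) ≈ -97.96 dB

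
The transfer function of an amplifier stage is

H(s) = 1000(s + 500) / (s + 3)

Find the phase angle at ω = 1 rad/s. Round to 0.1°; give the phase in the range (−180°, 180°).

At s = jω = j1:
zero (s+500): 500 + j1 → |·| = √(500²+1²) = √250001 ≈ 500, ∠ = arctan(1/500) ≈ 0.11°
pole (s+3): 3 + j1 → |·| = √(3²+1²) = √10 ≈ 3.1623, ∠ = arctan(1/3) ≈ 18.43°
∠H = 0.11° − 18.43° = -18.32°

-18.3°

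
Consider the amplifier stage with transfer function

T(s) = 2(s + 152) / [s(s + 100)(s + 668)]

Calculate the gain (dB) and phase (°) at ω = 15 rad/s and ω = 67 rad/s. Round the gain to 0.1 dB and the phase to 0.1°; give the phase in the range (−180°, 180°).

ω = 15: -70.4 dB, -94.2°; ω = 67: -84.2 dB, -105.8°

At s = jω = j15:
zero (s+152): 152 + j15 → |·| = √(152²+15²) = √23329 ≈ 152.74, ∠ = arctan(15/152) ≈ 5.64°
pole (s+100): 100 + j15 → |·| = √(100²+15²) = √10225 ≈ 101.12, ∠ = arctan(15/100) ≈ 8.53°
pole (s+668): 668 + j15 → |·| = √(668²+15²) = √446449 ≈ 668.17, ∠ = arctan(15/668) ≈ 1.29°
pole at origin: |s| = 15, ∠ = 90.00° (in denominator)
|T| = 2 · 152.74 / 1.0135e+06 ≈ 0.00030141
Gain = 20 log₁₀(0.00030141) ≈ -70.42 dB
∠T = 5.64° − 99.82° = -94.18°

At s = jω = j67:
zero (s+152): 152 + j67 → |·| = √(152²+67²) = √27593 ≈ 166.11, ∠ = arctan(67/152) ≈ 23.79°
pole (s+100): 100 + j67 → |·| = √(100²+67²) = √14489 ≈ 120.37, ∠ = arctan(67/100) ≈ 33.82°
pole (s+668): 668 + j67 → |·| = √(668²+67²) = √450713 ≈ 671.35, ∠ = arctan(67/668) ≈ 5.73°
pole at origin: |s| = 67, ∠ = 90.00° (in denominator)
|T| = 2 · 166.11 / 5.4143e+06 ≈ 6.136e-05
Gain = 20 log₁₀(6.136e-05) ≈ -84.24 dB
∠T = 23.79° − 129.55° = -105.76°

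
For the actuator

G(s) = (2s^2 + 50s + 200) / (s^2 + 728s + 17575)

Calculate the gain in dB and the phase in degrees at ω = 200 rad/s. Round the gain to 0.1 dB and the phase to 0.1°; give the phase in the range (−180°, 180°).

Substitute s = j200:
Numerator: 2(j200)^2 + 50(j200) + 200 = -79800 + j10000
Denominator: (j200)^2 + 728(j200) + 17575 = -22425 + j145600
|N| = √(79800² + 10000²) ≈ 80424, ∠N ≈ 172.86°
|D| = √(22425² + 145600²) ≈ 1.4732e+05, ∠D ≈ 98.76°
|G| = 80424 / 1.4732e+05 ≈ 0.54591
Gain = 20 log₁₀(0.54591) ≈ -5.26 dB
∠G = 172.86° − 98.76° = 74.10°

-5.3 dB, 74.1°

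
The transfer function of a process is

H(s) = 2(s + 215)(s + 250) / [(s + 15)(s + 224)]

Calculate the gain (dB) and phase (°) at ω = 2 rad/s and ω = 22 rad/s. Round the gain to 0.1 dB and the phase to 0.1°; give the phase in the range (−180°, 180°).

At s = jω = j2:
zero (s+215): 215 + j2 → |·| = √(215²+2²) = √46229 ≈ 215.01, ∠ = arctan(2/215) ≈ 0.53°
zero (s+250): 250 + j2 → |·| = √(250²+2²) = √62504 ≈ 250.01, ∠ = arctan(2/250) ≈ 0.46°
pole (s+15): 15 + j2 → |·| = √(15²+2²) = √229 ≈ 15.133, ∠ = arctan(2/15) ≈ 7.59°
pole (s+224): 224 + j2 → |·| = √(224²+2²) = √50180 ≈ 224.01, ∠ = arctan(2/224) ≈ 0.51°
|H| = 2 · 53755 / 3389.9 ≈ 31.715
Gain = 20 log₁₀(31.715) ≈ 30.03 dB
∠H = 0.99° − 8.10° = -7.11°

At s = jω = j22:
zero (s+215): 215 + j22 → |·| = √(215²+22²) = √46709 ≈ 216.12, ∠ = arctan(22/215) ≈ 5.84°
zero (s+250): 250 + j22 → |·| = √(250²+22²) = √62984 ≈ 250.97, ∠ = arctan(22/250) ≈ 5.03°
pole (s+15): 15 + j22 → |·| = √(15²+22²) = √709 ≈ 26.627, ∠ = arctan(22/15) ≈ 55.71°
pole (s+224): 224 + j22 → |·| = √(224²+22²) = √50660 ≈ 225.08, ∠ = arctan(22/224) ≈ 5.61°
|H| = 2 · 54240 / 5993.2 ≈ 18.101
Gain = 20 log₁₀(18.101) ≈ 25.15 dB
∠H = 10.87° − 61.32° = -50.45°

ω = 2: 30.0 dB, -7.1°; ω = 22: 25.2 dB, -50.5°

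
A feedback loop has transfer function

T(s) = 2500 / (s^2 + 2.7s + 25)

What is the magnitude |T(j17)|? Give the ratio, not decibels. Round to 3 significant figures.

At s = jω = j17:
quadratic: (j17)² + 2.7·j17 + 25 = -264 + j45.9 → |·| ≈ 267.96, ∠ ≈ 170.14°
|T| = 2500 / 267.96 ≈ 9.3298

9.33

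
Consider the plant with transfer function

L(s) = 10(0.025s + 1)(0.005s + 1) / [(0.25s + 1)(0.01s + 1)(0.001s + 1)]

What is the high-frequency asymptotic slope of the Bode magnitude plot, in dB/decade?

-20 dB/decade

Each pole contributes −20 dB/decade at high frequency; each zero contributes +20 dB/decade.
Net: 2 zero(s) − 3 pole(s) → -20 dB/decade.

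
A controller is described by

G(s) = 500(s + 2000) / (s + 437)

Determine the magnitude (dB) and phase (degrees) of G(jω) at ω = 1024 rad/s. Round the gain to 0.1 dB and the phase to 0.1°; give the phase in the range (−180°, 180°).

60.1 dB, -39.8°

At s = jω = j1024:
zero (s+2000): 2000 + j1024 → |·| = √(2000²+1024²) = √5048576 ≈ 2246.9, ∠ = arctan(1024/2000) ≈ 27.11°
pole (s+437): 437 + j1024 → |·| = √(437²+1024²) = √1239545 ≈ 1113.3, ∠ = arctan(1024/437) ≈ 66.89°
|G| = 500 · 2246.9 / 1113.3 ≈ 1009.1
Gain = 20 log₁₀(1009.1) ≈ 60.08 dB
∠G = 27.11° − 66.89° = -39.78°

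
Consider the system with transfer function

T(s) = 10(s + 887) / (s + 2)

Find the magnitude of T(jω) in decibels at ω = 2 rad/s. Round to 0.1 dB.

69.9 dB

At s = jω = j2:
zero (s+887): 887 + j2 → |·| = √(887²+2²) = √786773 ≈ 887, ∠ = arctan(2/887) ≈ 0.13°
pole (s+2): 2 + j2 → |·| = √(2²+2²) = √8 ≈ 2.8284, ∠ = arctan(2/2) ≈ 45.00°
|T| = 10 · 887 / 2.8284 ≈ 3136
Gain = 20 log₁₀(3136) ≈ 69.93 dB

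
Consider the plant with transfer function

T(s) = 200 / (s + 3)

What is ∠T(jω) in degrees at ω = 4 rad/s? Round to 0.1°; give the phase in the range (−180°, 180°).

-53.1°

At s = jω = j4:
pole (s+3): 3 + j4 → |·| = √(3²+4²) = √25 ≈ 5, ∠ = arctan(4/3) ≈ 53.13°
∠T = 0.00° − 53.13° = -53.13°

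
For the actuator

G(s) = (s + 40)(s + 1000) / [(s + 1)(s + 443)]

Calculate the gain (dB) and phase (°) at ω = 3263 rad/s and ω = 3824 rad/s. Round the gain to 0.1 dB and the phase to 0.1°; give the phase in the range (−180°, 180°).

ω = 3263: 0.3 dB, -10.0°; ω = 3824: 0.2 dB, -8.6°

At s = jω = j3263:
zero (s+40): 40 + j3263 → |·| = √(40²+3263²) = √10648769 ≈ 3263.2, ∠ = arctan(3263/40) ≈ 89.30°
zero (s+1000): 1000 + j3263 → |·| = √(1000²+3263²) = √11647169 ≈ 3412.8, ∠ = arctan(3263/1000) ≈ 72.96°
pole (s+1): 1 + j3263 → |·| = √(1²+3263²) = √10647170 ≈ 3263, ∠ = arctan(3263/1) ≈ 89.98°
pole (s+443): 443 + j3263 → |·| = √(443²+3263²) = √10843418 ≈ 3292.9, ∠ = arctan(3263/443) ≈ 82.27°
|G| = 1 · 1.1137e+07 / 1.0745e+07 ≈ 1.0365
Gain = 20 log₁₀(1.0365) ≈ 0.31 dB
∠G = 162.26° − 172.25° = -9.99°

At s = jω = j3824:
zero (s+40): 40 + j3824 → |·| = √(40²+3824²) = √14624576 ≈ 3824.2, ∠ = arctan(3824/40) ≈ 89.40°
zero (s+1000): 1000 + j3824 → |·| = √(1000²+3824²) = √15622976 ≈ 3952.6, ∠ = arctan(3824/1000) ≈ 75.34°
pole (s+1): 1 + j3824 → |·| = √(1²+3824²) = √14622977 ≈ 3824, ∠ = arctan(3824/1) ≈ 89.99°
pole (s+443): 443 + j3824 → |·| = √(443²+3824²) = √14819225 ≈ 3849.6, ∠ = arctan(3824/443) ≈ 83.39°
|G| = 1 · 1.5116e+07 / 1.4721e+07 ≈ 1.0268
Gain = 20 log₁₀(1.0268) ≈ 0.23 dB
∠G = 164.74° − 173.38° = -8.64°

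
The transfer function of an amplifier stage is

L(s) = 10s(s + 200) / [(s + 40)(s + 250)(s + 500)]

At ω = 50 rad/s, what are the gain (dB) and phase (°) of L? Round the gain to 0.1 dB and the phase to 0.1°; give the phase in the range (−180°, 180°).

At s = jω = j50:
zero (s+200): 200 + j50 → |·| = √(200²+50²) = √42500 ≈ 206.16, ∠ = arctan(50/200) ≈ 14.04°
zero at origin: s = j50 → |·| = 50, ∠ = 90.00°
pole (s+40): 40 + j50 → |·| = √(40²+50²) = √4100 ≈ 64.031, ∠ = arctan(50/40) ≈ 51.34°
pole (s+250): 250 + j50 → |·| = √(250²+50²) = √65000 ≈ 254.95, ∠ = arctan(50/250) ≈ 11.31°
pole (s+500): 500 + j50 → |·| = √(500²+50²) = √252500 ≈ 502.49, ∠ = arctan(50/500) ≈ 5.71°
|L| = 10 · 10308 / 8.203e+06 ≈ 0.012566
Gain = 20 log₁₀(0.012566) ≈ -38.02 dB
∠L = 104.04° − 68.36° = 35.68°

-38.0 dB, 35.7°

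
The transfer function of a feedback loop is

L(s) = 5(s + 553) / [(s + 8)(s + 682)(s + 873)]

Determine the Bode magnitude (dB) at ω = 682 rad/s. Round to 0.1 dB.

-104.4 dB

At s = jω = j682:
zero (s+553): 553 + j682 → |·| = √(553²+682²) = √770933 ≈ 878.03, ∠ = arctan(682/553) ≈ 50.96°
pole (s+8): 8 + j682 → |·| = √(8²+682²) = √465188 ≈ 682.05, ∠ = arctan(682/8) ≈ 89.33°
pole (s+682): 682 + j682 → |·| = √(682²+682²) = √930248 ≈ 964.49, ∠ = arctan(682/682) ≈ 45.00°
pole (s+873): 873 + j682 → |·| = √(873²+682²) = √1227253 ≈ 1107.8, ∠ = arctan(682/873) ≈ 38.00°
|L| = 5 · 878.03 / 7.2874e+08 ≈ 6.0243e-06
Gain = 20 log₁₀(6.0243e-06) ≈ -104.40 dB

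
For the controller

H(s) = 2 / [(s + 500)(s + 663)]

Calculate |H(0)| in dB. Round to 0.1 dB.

H(0) = 2 / (500·663) ≈ 6.0332e-06
20 log₁₀(6.0332e-06) ≈ -104.39 dB

-104.4 dB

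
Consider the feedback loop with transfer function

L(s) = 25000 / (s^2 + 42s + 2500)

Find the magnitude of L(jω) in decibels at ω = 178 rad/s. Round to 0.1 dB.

At s = jω = j178:
quadratic: (j178)² + 42·j178 + 2500 = -29184 + j7476 → |·| ≈ 30126, ∠ ≈ 165.63°
|L| = 25000 / 30126 ≈ 0.82985
Gain = 20 log₁₀(0.82985) ≈ -1.62 dB

-1.6 dB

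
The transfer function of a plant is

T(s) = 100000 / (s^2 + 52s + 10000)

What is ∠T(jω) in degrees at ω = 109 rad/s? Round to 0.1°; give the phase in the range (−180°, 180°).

At s = jω = j109:
quadratic: (j109)² + 52·j109 + 10000 = -1881 + j5668 → |·| ≈ 5972, ∠ ≈ 108.36°
∠T = 0.00° − 108.36° = -108.36°

-108.4°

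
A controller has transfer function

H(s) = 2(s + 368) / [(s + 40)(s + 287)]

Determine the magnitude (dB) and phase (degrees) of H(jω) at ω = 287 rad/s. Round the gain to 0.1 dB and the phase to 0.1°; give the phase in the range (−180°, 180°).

At s = jω = j287:
zero (s+368): 368 + j287 → |·| = √(368²+287²) = √217793 ≈ 466.68, ∠ = arctan(287/368) ≈ 37.95°
pole (s+40): 40 + j287 → |·| = √(40²+287²) = √83969 ≈ 289.77, ∠ = arctan(287/40) ≈ 82.07°
pole (s+287): 287 + j287 → |·| = √(287²+287²) = √164738 ≈ 405.88, ∠ = arctan(287/287) ≈ 45.00°
|H| = 2 · 466.68 / 1.1761e+05 ≈ 0.0079361
Gain = 20 log₁₀(0.0079361) ≈ -42.01 dB
∠H = 37.95° − 127.07° = -89.12°

-42.0 dB, -89.1°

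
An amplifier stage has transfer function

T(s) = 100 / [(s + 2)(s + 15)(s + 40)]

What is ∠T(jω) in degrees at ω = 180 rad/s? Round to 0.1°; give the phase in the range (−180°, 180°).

At s = jω = j180:
pole (s+2): 2 + j180 → |·| = √(2²+180²) = √32404 ≈ 180.01, ∠ = arctan(180/2) ≈ 89.36°
pole (s+15): 15 + j180 → |·| = √(15²+180²) = √32625 ≈ 180.62, ∠ = arctan(180/15) ≈ 85.24°
pole (s+40): 40 + j180 → |·| = √(40²+180²) = √34000 ≈ 184.39, ∠ = arctan(180/40) ≈ 77.47°
∠T = 0.00° − 252.07° = -252.07° ≡ 107.93° (principal value)

107.9°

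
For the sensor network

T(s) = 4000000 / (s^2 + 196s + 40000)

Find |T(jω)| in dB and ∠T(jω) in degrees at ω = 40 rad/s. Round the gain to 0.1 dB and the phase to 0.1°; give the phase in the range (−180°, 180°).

40.2 dB, -11.5°

At s = jω = j40:
quadratic: (j40)² + 196·j40 + 40000 = 38400 + j7840 → |·| ≈ 39192, ∠ ≈ 11.54°
|T| = 4000000 / 39192 ≈ 102.06
Gain = 20 log₁₀(102.06) ≈ 40.18 dB
∠T = 0.00° − 11.54° = -11.54°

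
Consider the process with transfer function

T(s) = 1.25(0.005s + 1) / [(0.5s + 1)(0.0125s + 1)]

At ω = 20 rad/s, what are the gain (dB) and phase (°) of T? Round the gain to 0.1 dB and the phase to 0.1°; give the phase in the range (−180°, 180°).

At ω = 20 rad/s:
zero (1 + j20·0.005) = 1 + j0.1 → |·| ≈ 1.005, ∠ ≈ 5.71°
pole (1 + j20·0.5) = 1 + j10 → |·| ≈ 10.05, ∠ ≈ 84.29°
pole (1 + j20·0.0125) = 1 + j0.25 → |·| ≈ 1.0308, ∠ ≈ 14.04°
|T| = 1.25 · 1.005 / (10.05 · 1.0308) ≈ 0.12127
Gain = 20 log₁₀(0.12127) ≈ -18.32 dB
∠T = (5.71°) − (84.29° + 14.04°) = -92.62°

-18.3 dB, -92.6°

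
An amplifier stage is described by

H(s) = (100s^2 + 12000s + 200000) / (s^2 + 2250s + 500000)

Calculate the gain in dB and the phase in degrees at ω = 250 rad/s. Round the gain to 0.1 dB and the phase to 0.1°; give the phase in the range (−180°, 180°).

Substitute s = j250:
Numerator: 100(j250)^2 + 12000(j250) + 200000 = -6050000 + j3000000
Denominator: (j250)^2 + 2250(j250) + 500000 = 437500 + j562500
|N| = √(6050000² + 3000000²) ≈ 6.753e+06, ∠N ≈ 153.62°
|D| = √(437500² + 562500²) ≈ 7.1261e+05, ∠D ≈ 52.13°
|H| = 6.753e+06 / 7.1261e+05 ≈ 9.4764
Gain = 20 log₁₀(9.4764) ≈ 19.53 dB
∠H = 153.62° − 52.13° = 101.49°

19.5 dB, 101.5°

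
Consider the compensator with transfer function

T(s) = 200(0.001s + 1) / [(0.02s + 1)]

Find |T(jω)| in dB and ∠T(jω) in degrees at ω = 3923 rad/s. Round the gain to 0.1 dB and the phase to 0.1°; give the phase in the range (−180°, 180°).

At ω = 3923 rad/s:
zero (1 + j3923·0.001) = 1 + j3.923 → |·| ≈ 4.0484, ∠ ≈ 75.70°
pole (1 + j3923·0.02) = 1 + j78.46 → |·| ≈ 78.466, ∠ ≈ 89.27°
|T| = 200 · 4.0484 / (78.466) ≈ 10.319
Gain = 20 log₁₀(10.319) ≈ 20.27 dB
∠T = (75.70°) − (89.27°) = -13.57°

20.3 dB, -13.6°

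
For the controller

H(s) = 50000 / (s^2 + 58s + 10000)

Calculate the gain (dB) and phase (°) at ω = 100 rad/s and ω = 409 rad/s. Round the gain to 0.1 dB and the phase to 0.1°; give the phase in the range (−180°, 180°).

ω = 100: 18.7 dB, -90.0°; ω = 409: -10.1 dB, -171.4°

At s = jω = j100:
quadratic: (j100)² + 58·j100 + 10000 = 0 + j5800 → |·| ≈ 5800, ∠ ≈ 90.00°
|H| = 50000 / 5800 ≈ 8.6207
Gain = 20 log₁₀(8.6207) ≈ 18.71 dB
∠H = 0.00° − 90.00° = -90.00°

At s = jω = j409:
quadratic: (j409)² + 58·j409 + 10000 = -157281 + j23722 → |·| ≈ 1.5906e+05, ∠ ≈ 171.42°
|H| = 50000 / 1.5906e+05 ≈ 0.31435
Gain = 20 log₁₀(0.31435) ≈ -10.05 dB
∠H = 0.00° − 171.42° = -171.42°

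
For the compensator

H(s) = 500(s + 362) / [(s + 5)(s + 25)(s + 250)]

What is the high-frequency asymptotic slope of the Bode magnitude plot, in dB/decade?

-40 dB/decade

Each pole contributes −20 dB/decade at high frequency; each zero contributes +20 dB/decade.
Net: 1 zero(s) − 3 pole(s) → -40 dB/decade.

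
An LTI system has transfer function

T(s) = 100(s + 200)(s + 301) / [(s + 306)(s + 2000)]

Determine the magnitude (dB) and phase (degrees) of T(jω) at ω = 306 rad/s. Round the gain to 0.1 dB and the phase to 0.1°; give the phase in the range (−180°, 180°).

25.1 dB, 48.6°

At s = jω = j306:
zero (s+200): 200 + j306 → |·| = √(200²+306²) = √133636 ≈ 365.56, ∠ = arctan(306/200) ≈ 56.83°
zero (s+301): 301 + j306 → |·| = √(301²+306²) = √184237 ≈ 429.23, ∠ = arctan(306/301) ≈ 45.47°
pole (s+306): 306 + j306 → |·| = √(306²+306²) = √187272 ≈ 432.75, ∠ = arctan(306/306) ≈ 45.00°
pole (s+2000): 2000 + j306 → |·| = √(2000²+306²) = √4093636 ≈ 2023.3, ∠ = arctan(306/2000) ≈ 8.70°
|T| = 100 · 1.5691e+05 / 8.7558e+05 ≈ 17.921
Gain = 20 log₁₀(17.921) ≈ 25.07 dB
∠T = 102.30° − 53.70° = 48.60°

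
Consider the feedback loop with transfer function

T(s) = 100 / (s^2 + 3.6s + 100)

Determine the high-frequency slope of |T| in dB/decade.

Each pole contributes −20 dB/decade at high frequency; each zero contributes +20 dB/decade.
Net: 0 zero(s) − 2 pole(s) → -40 dB/decade.

-40 dB/decade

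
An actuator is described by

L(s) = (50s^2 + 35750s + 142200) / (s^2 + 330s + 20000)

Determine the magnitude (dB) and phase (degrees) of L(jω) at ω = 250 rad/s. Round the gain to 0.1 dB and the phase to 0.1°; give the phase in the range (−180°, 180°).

Substitute s = j250:
Numerator: 50(j250)^2 + 35750(j250) + 142200 = -2982800 + j8937500
Denominator: (j250)^2 + 330(j250) + 20000 = -42500 + j82500
|N| = √(2982800² + 8937500²) ≈ 9.4221e+06, ∠N ≈ 108.46°
|D| = √(42500² + 82500²) ≈ 92804, ∠D ≈ 117.26°
|L| = 9.4221e+06 / 92804 ≈ 101.53
Gain = 20 log₁₀(101.53) ≈ 40.13 dB
∠L = 108.46° − 117.26° = -8.80°

40.1 dB, -8.8°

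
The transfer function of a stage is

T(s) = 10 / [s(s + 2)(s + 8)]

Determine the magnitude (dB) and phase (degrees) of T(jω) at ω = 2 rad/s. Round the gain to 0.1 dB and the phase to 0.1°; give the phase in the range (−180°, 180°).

At s = jω = j2:
pole (s+2): 2 + j2 → |·| = √(2²+2²) = √8 ≈ 2.8284, ∠ = arctan(2/2) ≈ 45.00°
pole (s+8): 8 + j2 → |·| = √(8²+2²) = √68 ≈ 8.2462, ∠ = arctan(2/8) ≈ 14.04°
pole at origin: |s| = 2, ∠ = 90.00° (in denominator)
|T| = 10 / 46.647 ≈ 0.21438
Gain = 20 log₁₀(0.21438) ≈ -13.38 dB
∠T = 0.00° − 149.04° = -149.04°

-13.4 dB, -149.0°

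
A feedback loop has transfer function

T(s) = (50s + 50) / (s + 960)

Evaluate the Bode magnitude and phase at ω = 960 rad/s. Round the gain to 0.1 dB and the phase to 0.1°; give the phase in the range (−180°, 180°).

Substitute s = j960:
Numerator: 50(j960) + 50 = 50 + j48000
Denominator: (j960) + 960 = 960 + j960
|N| = √(50² + 48000²) ≈ 48000, ∠N ≈ 89.94°
|D| = √(960² + 960²) ≈ 1357.6, ∠D ≈ 45.00°
|T| = 48000 / 1357.6 ≈ 35.357
Gain = 20 log₁₀(35.357) ≈ 30.97 dB
∠T = 89.94° − 45.00° = 44.94°

31.0 dB, 44.9°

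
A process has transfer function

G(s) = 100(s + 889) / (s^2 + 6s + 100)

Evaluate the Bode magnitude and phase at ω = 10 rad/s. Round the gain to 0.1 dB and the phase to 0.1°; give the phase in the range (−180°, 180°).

At s = jω = j10:
zero (s+889): 889 + j10 → |·| = √(889²+10²) = √790421 ≈ 889.06, ∠ = arctan(10/889) ≈ 0.64°
quadratic: (j10)² + 6·j10 + 100 = 0 + j60 → |·| ≈ 60, ∠ ≈ 90.00°
|G| = 100 · 889.06 / 60 ≈ 1481.8
Gain = 20 log₁₀(1481.8) ≈ 63.42 dB
∠G = 0.64° − 90.00° = -89.36°

63.4 dB, -89.4°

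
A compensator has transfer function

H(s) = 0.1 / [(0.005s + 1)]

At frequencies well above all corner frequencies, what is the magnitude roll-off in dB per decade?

Each pole contributes −20 dB/decade at high frequency; each zero contributes +20 dB/decade.
Net: 0 zero(s) − 1 pole(s) → -20 dB/decade.

-20 dB/decade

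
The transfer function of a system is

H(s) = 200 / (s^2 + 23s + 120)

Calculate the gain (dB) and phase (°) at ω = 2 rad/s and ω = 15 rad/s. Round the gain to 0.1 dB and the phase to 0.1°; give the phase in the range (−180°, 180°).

Substitute s = j2:
Numerator: 200 = 200 + j0
Denominator: (j2)^2 + 23(j2) + 120 = 116 + j46
|N| = √(200² + 0²) ≈ 200, ∠N ≈ 0.00°
|D| = √(116² + 46²) ≈ 124.79, ∠D ≈ 21.63°
|H| = 200 / 124.79 ≈ 1.6027
Gain = 20 log₁₀(1.6027) ≈ 4.10 dB
∠H = 0.00° − 21.63° = -21.63°

Substitute s = j15:
Numerator: 200 = 200 + j0
Denominator: (j15)^2 + 23(j15) + 120 = -105 + j345
|N| = √(200² + 0²) ≈ 200, ∠N ≈ 0.00°
|D| = √(105² + 345²) ≈ 360.62, ∠D ≈ 106.93°
|H| = 200 / 360.62 ≈ 0.5546
Gain = 20 log₁₀(0.5546) ≈ -5.12 dB
∠H = 0.00° − 106.93° = -106.93°

ω = 2: 4.1 dB, -21.6°; ω = 15: -5.1 dB, -106.9°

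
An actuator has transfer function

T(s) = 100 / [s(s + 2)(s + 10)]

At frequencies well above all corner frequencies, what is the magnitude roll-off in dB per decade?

-60 dB/decade

Each pole contributes −20 dB/decade at high frequency; each zero contributes +20 dB/decade.
Net: 0 zero(s) − 3 pole(s) → -60 dB/decade.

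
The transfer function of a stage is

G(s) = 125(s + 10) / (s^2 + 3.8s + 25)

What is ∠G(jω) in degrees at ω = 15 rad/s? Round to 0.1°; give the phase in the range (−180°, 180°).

At s = jω = j15:
zero (s+10): 10 + j15 → |·| = √(10²+15²) = √325 ≈ 18.028, ∠ = arctan(15/10) ≈ 56.31°
quadratic: (j15)² + 3.8·j15 + 25 = -200 + j57 → |·| ≈ 207.96, ∠ ≈ 164.09°
∠G = 56.31° − 164.09° = -107.78°

-107.8°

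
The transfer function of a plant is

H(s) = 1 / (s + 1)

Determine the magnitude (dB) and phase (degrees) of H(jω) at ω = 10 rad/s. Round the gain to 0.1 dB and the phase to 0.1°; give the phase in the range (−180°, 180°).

-20.0 dB, -84.3°

At s = jω = j10:
pole (s+1): 1 + j10 → |·| = √(1²+10²) = √101 ≈ 10.05, ∠ = arctan(10/1) ≈ 84.29°
|H| = 1 / 10.05 ≈ 0.099502
Gain = 20 log₁₀(0.099502) ≈ -20.04 dB
∠H = 0.00° − 84.29° = -84.29°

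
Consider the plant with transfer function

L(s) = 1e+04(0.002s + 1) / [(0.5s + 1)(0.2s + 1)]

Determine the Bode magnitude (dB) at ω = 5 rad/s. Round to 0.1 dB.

68.4 dB

At ω = 5 rad/s:
zero (1 + j5·0.002) = 1 + j0.01 → |·| ≈ 1, ∠ ≈ 0.57°
pole (1 + j5·0.5) = 1 + j2.5 → |·| ≈ 2.6926, ∠ ≈ 68.20°
pole (1 + j5·0.2) = 1 + j1 → |·| ≈ 1.4142, ∠ ≈ 45.00°
|L| = 1e+04 · 1 / (2.6926 · 1.4142) ≈ 2626.1
Gain = 20 log₁₀(2626.1) ≈ 68.39 dB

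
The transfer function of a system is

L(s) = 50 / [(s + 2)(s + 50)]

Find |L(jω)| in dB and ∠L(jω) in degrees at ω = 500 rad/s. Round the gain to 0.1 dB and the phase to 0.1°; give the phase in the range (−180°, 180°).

-74.0 dB, -174.1°

At s = jω = j500:
pole (s+2): 2 + j500 → |·| = √(2²+500²) = √250004 ≈ 500, ∠ = arctan(500/2) ≈ 89.77°
pole (s+50): 50 + j500 → |·| = √(50²+500²) = √252500 ≈ 502.49, ∠ = arctan(500/50) ≈ 84.29°
|L| = 50 / 2.5124e+05 ≈ 0.00019901
Gain = 20 log₁₀(0.00019901) ≈ -74.02 dB
∠L = 0.00° − 174.06° = -174.06°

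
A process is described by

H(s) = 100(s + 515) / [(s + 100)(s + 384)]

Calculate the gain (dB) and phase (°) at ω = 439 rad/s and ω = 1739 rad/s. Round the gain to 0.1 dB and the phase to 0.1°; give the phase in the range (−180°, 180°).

At s = jω = j439:
zero (s+515): 515 + j439 → |·| = √(515²+439²) = √457946 ≈ 676.72, ∠ = arctan(439/515) ≈ 40.45°
pole (s+100): 100 + j439 → |·| = √(100²+439²) = √202721 ≈ 450.25, ∠ = arctan(439/100) ≈ 77.17°
pole (s+384): 384 + j439 → |·| = √(384²+439²) = √340177 ≈ 583.25, ∠ = arctan(439/384) ≈ 48.82°
|H| = 100 · 676.72 / 2.6261e+05 ≈ 0.25769
Gain = 20 log₁₀(0.25769) ≈ -11.78 dB
∠H = 40.45° − 125.99° = -85.54°

At s = jω = j1739:
zero (s+515): 515 + j1739 → |·| = √(515²+1739²) = √3289346 ≈ 1813.7, ∠ = arctan(1739/515) ≈ 73.50°
pole (s+100): 100 + j1739 → |·| = √(100²+1739²) = √3034121 ≈ 1741.9, ∠ = arctan(1739/100) ≈ 86.71°
pole (s+384): 384 + j1739 → |·| = √(384²+1739²) = √3171577 ≈ 1780.9, ∠ = arctan(1739/384) ≈ 77.55°
|H| = 100 · 1813.7 / 3.1021e+06 ≈ 0.058467
Gain = 20 log₁₀(0.058467) ≈ -24.66 dB
∠H = 73.50° − 164.26° = -90.76°

ω = 439: -11.8 dB, -85.5°; ω = 1739: -24.7 dB, -90.8°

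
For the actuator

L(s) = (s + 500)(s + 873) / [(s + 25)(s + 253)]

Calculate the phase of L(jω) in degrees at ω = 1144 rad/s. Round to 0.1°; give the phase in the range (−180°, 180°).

-47.2°

At s = jω = j1144:
zero (s+500): 500 + j1144 → |·| = √(500²+1144²) = √1558736 ≈ 1248.5, ∠ = arctan(1144/500) ≈ 66.39°
zero (s+873): 873 + j1144 → |·| = √(873²+1144²) = √2070865 ≈ 1439.1, ∠ = arctan(1144/873) ≈ 52.65°
pole (s+25): 25 + j1144 → |·| = √(25²+1144²) = √1309361 ≈ 1144.3, ∠ = arctan(1144/25) ≈ 88.75°
pole (s+253): 253 + j1144 → |·| = √(253²+1144²) = √1372745 ≈ 1171.6, ∠ = arctan(1144/253) ≈ 77.53°
∠L = 119.04° − 166.28° = -47.24°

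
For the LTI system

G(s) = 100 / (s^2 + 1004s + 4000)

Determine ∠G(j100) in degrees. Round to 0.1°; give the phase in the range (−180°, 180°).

-93.4°

Substitute s = j100:
Numerator: 100 = 100 + j0
Denominator: (j100)^2 + 1004(j100) + 4000 = -6000 + j100400
|N| = √(100² + 0²) ≈ 100, ∠N ≈ 0.00°
|D| = √(6000² + 100400²) ≈ 1.0058e+05, ∠D ≈ 93.42°
∠G = 0.00° − 93.42° = -93.42°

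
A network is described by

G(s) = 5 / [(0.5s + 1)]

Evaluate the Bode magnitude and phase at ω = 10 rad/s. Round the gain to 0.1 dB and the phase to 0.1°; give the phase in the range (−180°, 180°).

-0.2 dB, -78.7°

At ω = 10 rad/s:
pole (1 + j10·0.5) = 1 + j5 → |·| ≈ 5.099, ∠ ≈ 78.69°
|G| = 5 · 1 / (5.099) ≈ 0.98058
Gain = 20 log₁₀(0.98058) ≈ -0.17 dB
∠G = (0°) − (78.69°) = -78.69°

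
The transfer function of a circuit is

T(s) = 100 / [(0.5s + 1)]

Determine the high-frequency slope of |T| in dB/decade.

-20 dB/decade

Each pole contributes −20 dB/decade at high frequency; each zero contributes +20 dB/decade.
Net: 0 zero(s) − 1 pole(s) → -20 dB/decade.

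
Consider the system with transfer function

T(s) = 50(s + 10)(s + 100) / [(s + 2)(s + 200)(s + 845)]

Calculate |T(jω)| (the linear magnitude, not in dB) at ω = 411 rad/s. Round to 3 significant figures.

0.0493

At s = jω = j411:
zero (s+10): 10 + j411 → |·| = √(10²+411²) = √169021 ≈ 411.12, ∠ = arctan(411/10) ≈ 88.61°
zero (s+100): 100 + j411 → |·| = √(100²+411²) = √178921 ≈ 422.99, ∠ = arctan(411/100) ≈ 76.33°
pole (s+2): 2 + j411 → |·| = √(2²+411²) = √168925 ≈ 411, ∠ = arctan(411/2) ≈ 89.72°
pole (s+200): 200 + j411 → |·| = √(200²+411²) = √208921 ≈ 457.08, ∠ = arctan(411/200) ≈ 64.05°
pole (s+845): 845 + j411 → |·| = √(845²+411²) = √882946 ≈ 939.65, ∠ = arctan(411/845) ≈ 25.94°
|T| = 50 · 1.739e+05 / 1.7652e+08 ≈ 0.049258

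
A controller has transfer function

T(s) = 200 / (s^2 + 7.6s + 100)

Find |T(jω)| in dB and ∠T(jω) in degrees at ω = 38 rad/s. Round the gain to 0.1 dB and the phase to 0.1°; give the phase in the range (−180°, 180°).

-16.7 dB, -167.9°

At s = jω = j38:
quadratic: (j38)² + 7.6·j38 + 100 = -1344 + j288.8 → |·| ≈ 1374.7, ∠ ≈ 167.87°
|T| = 200 / 1374.7 ≈ 0.14549
Gain = 20 log₁₀(0.14549) ≈ -16.74 dB
∠T = 0.00° − 167.87° = -167.87°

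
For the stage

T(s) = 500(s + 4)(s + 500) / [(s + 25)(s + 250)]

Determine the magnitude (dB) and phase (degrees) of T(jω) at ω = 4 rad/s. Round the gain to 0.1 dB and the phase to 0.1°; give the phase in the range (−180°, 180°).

At s = jω = j4:
zero (s+4): 4 + j4 → |·| = √(4²+4²) = √32 ≈ 5.6569, ∠ = arctan(4/4) ≈ 45.00°
zero (s+500): 500 + j4 → |·| = √(500²+4²) = √250016 ≈ 500.02, ∠ = arctan(4/500) ≈ 0.46°
pole (s+25): 25 + j4 → |·| = √(25²+4²) = √641 ≈ 25.318, ∠ = arctan(4/25) ≈ 9.09°
pole (s+250): 250 + j4 → |·| = √(250²+4²) = √62516 ≈ 250.03, ∠ = arctan(4/250) ≈ 0.92°
|T| = 500 · 2828.6 / 6330.3 ≈ 223.42
Gain = 20 log₁₀(223.42) ≈ 46.98 dB
∠T = 45.46° − 10.01° = 35.45°

47.0 dB, 35.5°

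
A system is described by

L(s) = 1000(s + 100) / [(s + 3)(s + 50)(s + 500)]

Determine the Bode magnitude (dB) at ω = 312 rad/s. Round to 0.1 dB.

-45.0 dB

At s = jω = j312:
zero (s+100): 100 + j312 → |·| = √(100²+312²) = √107344 ≈ 327.63, ∠ = arctan(312/100) ≈ 72.23°
pole (s+3): 3 + j312 → |·| = √(3²+312²) = √97353 ≈ 312.01, ∠ = arctan(312/3) ≈ 89.45°
pole (s+50): 50 + j312 → |·| = √(50²+312²) = √99844 ≈ 315.98, ∠ = arctan(312/50) ≈ 80.90°
pole (s+500): 500 + j312 → |·| = √(500²+312²) = √347344 ≈ 589.36, ∠ = arctan(312/500) ≈ 31.96°
|L| = 1000 · 327.63 / 5.8104e+07 ≈ 0.0056387
Gain = 20 log₁₀(0.0056387) ≈ -44.98 dB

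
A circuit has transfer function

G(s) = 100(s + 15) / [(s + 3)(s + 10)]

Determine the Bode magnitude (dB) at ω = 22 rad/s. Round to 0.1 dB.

At s = jω = j22:
zero (s+15): 15 + j22 → |·| = √(15²+22²) = √709 ≈ 26.627, ∠ = arctan(22/15) ≈ 55.71°
pole (s+3): 3 + j22 → |·| = √(3²+22²) = √493 ≈ 22.204, ∠ = arctan(22/3) ≈ 82.23°
pole (s+10): 10 + j22 → |·| = √(10²+22²) = √584 ≈ 24.166, ∠ = arctan(22/10) ≈ 65.56°
|G| = 100 · 26.627 / 536.58 ≈ 4.9624
Gain = 20 log₁₀(4.9624) ≈ 13.91 dB

13.9 dB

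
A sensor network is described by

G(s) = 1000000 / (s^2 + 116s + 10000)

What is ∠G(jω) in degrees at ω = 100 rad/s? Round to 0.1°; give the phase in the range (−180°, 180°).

At s = jω = j100:
quadratic: (j100)² + 116·j100 + 10000 = 0 + j11600 → |·| ≈ 11600, ∠ ≈ 90.00°
∠G = 0.00° − 90.00° = -90.00°

-90.0°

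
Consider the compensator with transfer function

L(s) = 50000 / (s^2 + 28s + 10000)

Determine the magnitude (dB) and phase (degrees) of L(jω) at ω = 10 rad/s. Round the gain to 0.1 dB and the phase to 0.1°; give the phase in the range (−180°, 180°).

At s = jω = j10:
quadratic: (j10)² + 28·j10 + 10000 = 9900 + j280 → |·| ≈ 9904, ∠ ≈ 1.62°
|L| = 50000 / 9904 ≈ 5.0485
Gain = 20 log₁₀(5.0485) ≈ 14.06 dB
∠L = 0.00° − 1.62° = -1.62°

14.1 dB, -1.6°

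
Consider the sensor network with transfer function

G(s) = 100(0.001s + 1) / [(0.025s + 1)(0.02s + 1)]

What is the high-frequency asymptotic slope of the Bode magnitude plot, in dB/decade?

Each pole contributes −20 dB/decade at high frequency; each zero contributes +20 dB/decade.
Net: 1 zero(s) − 2 pole(s) → -20 dB/decade.

-20 dB/decade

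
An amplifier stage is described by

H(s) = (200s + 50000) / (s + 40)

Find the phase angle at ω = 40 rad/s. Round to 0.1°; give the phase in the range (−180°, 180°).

-35.9°

Substitute s = j40:
Numerator: 200(j40) + 50000 = 50000 + j8000
Denominator: (j40) + 40 = 40 + j40
|N| = √(50000² + 8000²) ≈ 50636, ∠N ≈ 9.09°
|D| = √(40² + 40²) ≈ 56.569, ∠D ≈ 45.00°
∠H = 9.09° − 45.00° = -35.91°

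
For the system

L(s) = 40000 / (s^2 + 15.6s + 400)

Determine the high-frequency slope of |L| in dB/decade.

Each pole contributes −20 dB/decade at high frequency; each zero contributes +20 dB/decade.
Net: 0 zero(s) − 2 pole(s) → -40 dB/decade.

-40 dB/decade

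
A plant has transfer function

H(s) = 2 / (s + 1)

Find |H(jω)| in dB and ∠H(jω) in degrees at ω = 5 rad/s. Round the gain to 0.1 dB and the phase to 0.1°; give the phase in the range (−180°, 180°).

Substitute s = j5:
Numerator: 2 = 2 + j0
Denominator: (j5) + 1 = 1 + j5
|N| = √(2² + 0²) ≈ 2, ∠N ≈ 0.00°
|D| = √(1² + 5²) ≈ 5.099, ∠D ≈ 78.69°
|H| = 2 / 5.099 ≈ 0.39223
Gain = 20 log₁₀(0.39223) ≈ -8.13 dB
∠H = 0.00° − 78.69° = -78.69°

-8.1 dB, -78.7°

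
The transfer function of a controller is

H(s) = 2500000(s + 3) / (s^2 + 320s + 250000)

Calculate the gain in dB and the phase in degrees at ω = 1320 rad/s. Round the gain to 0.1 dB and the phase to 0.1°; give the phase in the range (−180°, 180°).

66.6 dB, -74.3°

At s = jω = j1320:
zero (s+3): 3 + j1320 → |·| = √(3²+1320²) = √1742409 ≈ 1320, ∠ = arctan(1320/3) ≈ 89.87°
quadratic: (j1320)² + 320·j1320 + 250000 = -1492400 + j422400 → |·| ≈ 1.551e+06, ∠ ≈ 164.20°
|H| = 2500000 · 1320 / 1.551e+06 ≈ 2127.7
Gain = 20 log₁₀(2127.7) ≈ 66.56 dB
∠H = 89.87° − 164.20° = -74.33°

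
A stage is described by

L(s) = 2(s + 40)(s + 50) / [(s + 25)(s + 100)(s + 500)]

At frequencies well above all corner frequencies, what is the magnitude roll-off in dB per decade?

-20 dB/decade

Each pole contributes −20 dB/decade at high frequency; each zero contributes +20 dB/decade.
Net: 2 zero(s) − 3 pole(s) → -20 dB/decade.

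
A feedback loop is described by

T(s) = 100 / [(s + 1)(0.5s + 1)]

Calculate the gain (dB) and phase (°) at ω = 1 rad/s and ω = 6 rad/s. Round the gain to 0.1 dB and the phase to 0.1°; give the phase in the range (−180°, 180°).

At ω = 1 rad/s:
pole (1 + j1·1) = 1 + j1 → |·| ≈ 1.4142, ∠ ≈ 45.00°
pole (1 + j1·0.5) = 1 + j0.5 → |·| ≈ 1.118, ∠ ≈ 26.57°
|T| = 100 · 1 / (1.4142 · 1.118) ≈ 63.248
Gain = 20 log₁₀(63.248) ≈ 36.02 dB
∠T = (0°) − (45.00° + 26.57°) = -71.57°

At ω = 6 rad/s:
pole (1 + j6·1) = 1 + j6 → |·| ≈ 6.0828, ∠ ≈ 80.54°
pole (1 + j6·0.5) = 1 + j3 → |·| ≈ 3.1623, ∠ ≈ 71.57°
|T| = 100 · 1 / (6.0828 · 3.1623) ≈ 5.1987
Gain = 20 log₁₀(5.1987) ≈ 14.32 dB
∠T = (0°) − (80.54° + 71.57°) = -152.11°

ω = 1: 36.0 dB, -71.6°; ω = 6: 14.3 dB, -152.1°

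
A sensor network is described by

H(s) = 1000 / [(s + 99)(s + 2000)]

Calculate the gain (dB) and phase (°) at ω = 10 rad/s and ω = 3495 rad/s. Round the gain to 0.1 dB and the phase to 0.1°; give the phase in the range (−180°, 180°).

At s = jω = j10:
pole (s+99): 99 + j10 → |·| = √(99²+10²) = √9901 ≈ 99.504, ∠ = arctan(10/99) ≈ 5.77°
pole (s+2000): 2000 + j10 → |·| = √(2000²+10²) = √4000100 ≈ 2000, ∠ = arctan(10/2000) ≈ 0.29°
|H| = 1000 / 1.9901e+05 ≈ 0.0050249
Gain = 20 log₁₀(0.0050249) ≈ -45.98 dB
∠H = 0.00° − 6.06° = -6.06°

At s = jω = j3495:
pole (s+99): 99 + j3495 → |·| = √(99²+3495²) = √12224826 ≈ 3496.4, ∠ = arctan(3495/99) ≈ 88.38°
pole (s+2000): 2000 + j3495 → |·| = √(2000²+3495²) = √16215025 ≈ 4026.8, ∠ = arctan(3495/2000) ≈ 60.22°
|H| = 1000 / 1.4079e+07 ≈ 7.1028e-05
Gain = 20 log₁₀(7.1028e-05) ≈ -82.97 dB
∠H = 0.00° − 148.60° = -148.60°

ω = 10: -46.0 dB, -6.1°; ω = 3495: -83.0 dB, -148.6°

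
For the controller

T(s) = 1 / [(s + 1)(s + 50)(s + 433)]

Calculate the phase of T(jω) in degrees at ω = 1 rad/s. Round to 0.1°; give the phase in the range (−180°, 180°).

At s = jω = j1:
pole (s+1): 1 + j1 → |·| = √(1²+1²) = √2 ≈ 1.4142, ∠ = arctan(1/1) ≈ 45.00°
pole (s+50): 50 + j1 → |·| = √(50²+1²) = √2501 ≈ 50.01, ∠ = arctan(1/50) ≈ 1.15°
pole (s+433): 433 + j1 → |·| = √(433²+1²) = √187490 ≈ 433, ∠ = arctan(1/433) ≈ 0.13°
∠T = 0.00° − 46.28° = -46.28°

-46.3°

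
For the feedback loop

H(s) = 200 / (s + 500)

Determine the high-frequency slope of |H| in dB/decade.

Each pole contributes −20 dB/decade at high frequency; each zero contributes +20 dB/decade.
Net: 0 zero(s) − 1 pole(s) → -20 dB/decade.

-20 dB/decade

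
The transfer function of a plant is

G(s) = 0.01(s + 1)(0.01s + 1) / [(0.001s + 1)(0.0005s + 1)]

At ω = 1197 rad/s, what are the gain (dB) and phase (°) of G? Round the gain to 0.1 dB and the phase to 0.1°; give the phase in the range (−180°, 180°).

38.0 dB, 94.2°

At ω = 1197 rad/s:
zero (1 + j1197·1) = 1 + j1197 → |·| ≈ 1197, ∠ ≈ 89.95°
zero (1 + j1197·0.01) = 1 + j11.97 → |·| ≈ 12.012, ∠ ≈ 85.22°
pole (1 + j1197·0.001) = 1 + j1.197 → |·| ≈ 1.5597, ∠ ≈ 50.12°
pole (1 + j1197·0.0005) = 1 + j0.5985 → |·| ≈ 1.1654, ∠ ≈ 30.90°
|G| = 0.01 · 1197 · 12.012 / (1.5597 · 1.1654) ≈ 79.103
Gain = 20 log₁₀(79.103) ≈ 37.96 dB
∠G = (89.95° + 85.22°) − (50.12° + 30.90°) = 94.15°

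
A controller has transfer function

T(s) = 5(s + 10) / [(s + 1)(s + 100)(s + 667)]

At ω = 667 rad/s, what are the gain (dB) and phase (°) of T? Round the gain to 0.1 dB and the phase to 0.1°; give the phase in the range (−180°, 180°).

-102.1 dB, -127.2°

At s = jω = j667:
zero (s+10): 10 + j667 → |·| = √(10²+667²) = √444989 ≈ 667.07, ∠ = arctan(667/10) ≈ 89.14°
pole (s+1): 1 + j667 → |·| = √(1²+667²) = √444890 ≈ 667, ∠ = arctan(667/1) ≈ 89.91°
pole (s+100): 100 + j667 → |·| = √(100²+667²) = √454889 ≈ 674.45, ∠ = arctan(667/100) ≈ 81.47°
pole (s+667): 667 + j667 → |·| = √(667²+667²) = √889778 ≈ 943.28, ∠ = arctan(667/667) ≈ 45.00°
|T| = 5 · 667.07 / 4.2434e+08 ≈ 7.8601e-06
Gain = 20 log₁₀(7.8601e-06) ≈ -102.09 dB
∠T = 89.14° − 216.38° = -127.24°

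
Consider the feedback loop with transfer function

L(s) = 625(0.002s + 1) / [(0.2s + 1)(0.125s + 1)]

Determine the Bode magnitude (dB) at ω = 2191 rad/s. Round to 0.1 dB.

At ω = 2191 rad/s:
zero (1 + j2191·0.002) = 1 + j4.382 → |·| ≈ 4.4947, ∠ ≈ 77.14°
pole (1 + j2191·0.2) = 1 + j438.2 → |·| ≈ 438.2, ∠ ≈ 89.87°
pole (1 + j2191·0.125) = 1 + j273.875 → |·| ≈ 273.88, ∠ ≈ 89.79°
|L| = 625 · 4.4947 / (438.2 · 273.88) ≈ 0.023407
Gain = 20 log₁₀(0.023407) ≈ -32.61 dB

-32.6 dB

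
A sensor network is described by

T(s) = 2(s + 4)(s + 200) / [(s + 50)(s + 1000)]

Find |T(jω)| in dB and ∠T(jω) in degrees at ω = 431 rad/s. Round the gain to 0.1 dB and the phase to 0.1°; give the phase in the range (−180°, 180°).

-1.2 dB, 47.9°

At s = jω = j431:
zero (s+4): 4 + j431 → |·| = √(4²+431²) = √185777 ≈ 431.02, ∠ = arctan(431/4) ≈ 89.47°
zero (s+200): 200 + j431 → |·| = √(200²+431²) = √225761 ≈ 475.14, ∠ = arctan(431/200) ≈ 65.11°
pole (s+50): 50 + j431 → |·| = √(50²+431²) = √188261 ≈ 433.89, ∠ = arctan(431/50) ≈ 83.38°
pole (s+1000): 1000 + j431 → |·| = √(1000²+431²) = √1185761 ≈ 1088.9, ∠ = arctan(431/1000) ≈ 23.32°
|T| = 2 · 2.0479e+05 / 4.7246e+05 ≈ 0.86691
Gain = 20 log₁₀(0.86691) ≈ -1.24 dB
∠T = 154.58° − 106.70° = 47.88°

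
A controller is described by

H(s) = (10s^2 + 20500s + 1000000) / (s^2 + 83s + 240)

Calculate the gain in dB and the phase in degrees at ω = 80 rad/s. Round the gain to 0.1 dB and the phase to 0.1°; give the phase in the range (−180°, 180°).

46.4 dB, -72.6°

Substitute s = j80:
Numerator: 10(j80)^2 + 20500(j80) + 1000000 = 936000 + j1640000
Denominator: (j80)^2 + 83(j80) + 240 = -6160 + j6640
|N| = √(936000² + 1640000²) ≈ 1.8883e+06, ∠N ≈ 60.29°
|D| = √(6160² + 6640²) ≈ 9057.3, ∠D ≈ 132.85°
|H| = 1.8883e+06 / 9057.3 ≈ 208.48
Gain = 20 log₁₀(208.48) ≈ 46.38 dB
∠H = 60.29° − 132.85° = -72.56°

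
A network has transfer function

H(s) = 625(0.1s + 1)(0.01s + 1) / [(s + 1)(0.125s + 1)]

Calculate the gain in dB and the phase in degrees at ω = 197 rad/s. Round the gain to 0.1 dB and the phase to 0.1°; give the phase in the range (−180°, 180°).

15.0 dB, -27.2°

At ω = 197 rad/s:
zero (1 + j197·0.1) = 1 + j19.7 → |·| ≈ 19.725, ∠ ≈ 87.09°
zero (1 + j197·0.01) = 1 + j1.97 → |·| ≈ 2.2093, ∠ ≈ 63.09°
pole (1 + j197·1) = 1 + j197 → |·| ≈ 197, ∠ ≈ 89.71°
pole (1 + j197·0.125) = 1 + j24.625 → |·| ≈ 24.645, ∠ ≈ 87.67°
|H| = 625 · 19.725 · 2.2093 / (197 · 24.645) ≈ 5.6099
Gain = 20 log₁₀(5.6099) ≈ 14.98 dB
∠H = (87.09° + 63.09°) − (89.71° + 87.67°) = -27.20°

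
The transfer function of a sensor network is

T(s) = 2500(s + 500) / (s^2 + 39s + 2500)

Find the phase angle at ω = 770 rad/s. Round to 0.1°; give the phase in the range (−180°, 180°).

At s = jω = j770:
zero (s+500): 500 + j770 → |·| = √(500²+770²) = √842900 ≈ 918.1, ∠ = arctan(770/500) ≈ 57.00°
quadratic: (j770)² + 39·j770 + 2500 = -590400 + j30030 → |·| ≈ 5.9116e+05, ∠ ≈ 177.09°
∠T = 57.00° − 177.09° = -120.09°

-120.1°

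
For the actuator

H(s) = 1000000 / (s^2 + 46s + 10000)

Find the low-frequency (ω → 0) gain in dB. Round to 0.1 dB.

40.0 dB

H(0) = 1000000 / 10000 = 100
20 log₁₀(100) ≈ 40.00 dB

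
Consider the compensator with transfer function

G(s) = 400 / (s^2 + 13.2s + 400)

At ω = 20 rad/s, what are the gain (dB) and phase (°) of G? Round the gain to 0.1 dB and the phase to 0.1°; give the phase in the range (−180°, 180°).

At s = jω = j20:
quadratic: (j20)² + 13.2·j20 + 400 = 0 + j264 → |·| ≈ 264, ∠ ≈ 90.00°
|G| = 400 / 264 ≈ 1.5152
Gain = 20 log₁₀(1.5152) ≈ 3.61 dB
∠G = 0.00° − 90.00° = -90.00°

3.6 dB, -90.0°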